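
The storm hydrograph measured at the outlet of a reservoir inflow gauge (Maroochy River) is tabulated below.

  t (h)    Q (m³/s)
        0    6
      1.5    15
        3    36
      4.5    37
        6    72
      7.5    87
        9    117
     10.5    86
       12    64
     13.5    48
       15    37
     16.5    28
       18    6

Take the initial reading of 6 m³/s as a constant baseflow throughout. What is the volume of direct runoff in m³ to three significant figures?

Direct-runoff ordinates (Q − Q_b): 0.0, 9.0, 30.0, 31.0, 66.0, 81.0, 111.0, 80.0, 58.0, 42.0, 31.0, 22.0, 0.0 m³/s.
ΣQ_DR = 561.0 m³/s.
With Δt = 1.5 h = 5400 s, V = ΣQ_DR · Δt = 561.0 × 5400 = 3.03 × 10^6 m³.

V ≈ 3.03 × 10^6 m³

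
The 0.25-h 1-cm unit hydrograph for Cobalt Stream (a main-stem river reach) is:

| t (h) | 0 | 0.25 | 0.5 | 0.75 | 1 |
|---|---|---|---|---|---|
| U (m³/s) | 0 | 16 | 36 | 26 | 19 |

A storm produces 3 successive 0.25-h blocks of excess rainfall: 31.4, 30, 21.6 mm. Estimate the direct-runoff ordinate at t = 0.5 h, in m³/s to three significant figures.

Q ≈ 161 m³/s

By discrete convolution, Q_j = Σ (P_i / 10 mm) · U_{j−i}.
At t = 0.5 h (j=2): Q = (31.4/10)·36 + (30/10)·16 + (21.6/10)·0 = 161 m³/s.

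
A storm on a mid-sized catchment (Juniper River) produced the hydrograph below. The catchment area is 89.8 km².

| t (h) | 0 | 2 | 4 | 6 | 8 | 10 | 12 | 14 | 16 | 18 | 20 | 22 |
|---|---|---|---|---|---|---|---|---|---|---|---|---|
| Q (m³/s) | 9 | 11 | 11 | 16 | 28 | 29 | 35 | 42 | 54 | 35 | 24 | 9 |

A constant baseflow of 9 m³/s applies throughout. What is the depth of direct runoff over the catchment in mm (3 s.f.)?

d ≈ 15.6 mm

Direct runoff: 0.0, 2.0, 2.0, 7.0, 19.0, 20.0, 26.0, 33.0, 45.0, 26.0, 15.0, 0.0 m³/s; ΣQ_DR = 195.0 m³/s.
V = ΣQ_DR · Δt = 195.0 × 7200 s = 1.404 × 10^6 m³.
Over A = 89.8 km², depth = V / A = 15.6 mm.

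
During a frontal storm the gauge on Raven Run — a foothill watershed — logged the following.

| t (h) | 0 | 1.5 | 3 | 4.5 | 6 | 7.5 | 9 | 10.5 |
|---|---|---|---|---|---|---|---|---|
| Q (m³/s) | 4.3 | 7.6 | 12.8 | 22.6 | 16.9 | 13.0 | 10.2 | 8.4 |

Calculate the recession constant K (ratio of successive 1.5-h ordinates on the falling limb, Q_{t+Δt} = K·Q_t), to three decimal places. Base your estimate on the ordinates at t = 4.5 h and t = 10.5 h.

K ≈ 0.781

Using the recession-limb readings at t = 4.5 h and t = 10.5 h: Q falls from 22.6 to 8.4 m³/s over 4 intervals.
K = (Q₂/Q₁)^(1/4) = (8.4/22.6)^(1/4) = 0.781.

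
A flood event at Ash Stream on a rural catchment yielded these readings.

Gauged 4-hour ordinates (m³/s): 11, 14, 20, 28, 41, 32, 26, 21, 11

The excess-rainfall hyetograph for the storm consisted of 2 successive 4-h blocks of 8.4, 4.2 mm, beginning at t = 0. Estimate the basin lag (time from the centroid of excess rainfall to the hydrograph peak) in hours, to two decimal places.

Centroid of excess rainfall: t_c = Σ P_i·t̄_i / ΣP_i = 3.3333 h (block centres at 2, 6 h).
Hydrograph peak occurs at t = 16 h, so basin lag t_L = 16 − 3.3333 = 12.67 h.

t_L ≈ 12.67 h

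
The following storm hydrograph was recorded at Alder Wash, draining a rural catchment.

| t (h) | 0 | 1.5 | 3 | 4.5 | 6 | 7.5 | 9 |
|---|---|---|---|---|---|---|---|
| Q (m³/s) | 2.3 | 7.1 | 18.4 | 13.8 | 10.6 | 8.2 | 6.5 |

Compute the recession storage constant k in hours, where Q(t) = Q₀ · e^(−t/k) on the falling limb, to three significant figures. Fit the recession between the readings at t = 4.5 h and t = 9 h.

On the falling limb, Q drops from 13.8 to 6.5 m³/s between t = 4.5 h and t = 9 h (Δt = 4.5 h).
k = −Δt / ln(Q₂/Q₁) = −4.5 / ln(6.5/13.8) = 5.98 h.

k ≈ 5.98 h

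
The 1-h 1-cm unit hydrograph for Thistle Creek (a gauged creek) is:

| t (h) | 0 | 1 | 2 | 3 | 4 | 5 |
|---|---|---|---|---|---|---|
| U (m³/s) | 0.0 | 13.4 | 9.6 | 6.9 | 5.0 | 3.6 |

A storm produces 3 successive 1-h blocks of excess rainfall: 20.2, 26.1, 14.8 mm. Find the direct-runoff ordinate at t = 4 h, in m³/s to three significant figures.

Q ≈ 42.3 m³/s

By discrete convolution, Q_j = Σ (P_i / 10 mm) · U_{j−i}.
At t = 4 h (j=4): Q = (20.2/10)·5.0 + (26.1/10)·6.9 + (14.8/10)·9.6 = 42.3 m³/s.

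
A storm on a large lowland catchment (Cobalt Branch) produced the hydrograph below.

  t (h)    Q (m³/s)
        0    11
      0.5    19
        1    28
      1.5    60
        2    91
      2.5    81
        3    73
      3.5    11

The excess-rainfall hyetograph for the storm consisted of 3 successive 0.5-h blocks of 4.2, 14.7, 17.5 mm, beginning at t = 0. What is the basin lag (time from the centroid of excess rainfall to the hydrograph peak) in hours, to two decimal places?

Centroid of excess rainfall: t_c = Σ P_i·t̄_i / ΣP_i = 0.9327 h (block centres at 0.25, 0.75, 1.25 h).
Hydrograph peak occurs at t = 2 h, so basin lag t_L = 2 − 0.9327 = 1.07 h.

t_L ≈ 1.07 h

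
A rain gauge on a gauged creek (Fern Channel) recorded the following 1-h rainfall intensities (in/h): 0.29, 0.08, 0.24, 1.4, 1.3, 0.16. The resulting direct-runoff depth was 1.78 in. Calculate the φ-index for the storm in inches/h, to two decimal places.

φ ≈ 0.46 in/h

Only the 2 blocks with intensity above φ contribute runoff: 1.4, 1.3 in/h.
Σ(I−φ)·Δt = d  ⇒  (1.4+1.3 − 2φ)·1 = 1.78
φ = (2.700 − 1.78/1) / 2 = 0.46 in/h.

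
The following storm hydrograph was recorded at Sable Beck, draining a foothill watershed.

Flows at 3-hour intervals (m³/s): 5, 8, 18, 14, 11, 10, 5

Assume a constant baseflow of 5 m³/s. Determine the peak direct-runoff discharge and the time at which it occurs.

Q_p = 13.0 m³/s at t = 6 h

Subtracting baseflow gives direct-runoff ordinates: 0.0, 3.0, 13.0, 9.0, 6.0, 5.0, 0.0 m³/s.
The maximum is 13.0 m³/s, occurring at the reading for t = 6 h.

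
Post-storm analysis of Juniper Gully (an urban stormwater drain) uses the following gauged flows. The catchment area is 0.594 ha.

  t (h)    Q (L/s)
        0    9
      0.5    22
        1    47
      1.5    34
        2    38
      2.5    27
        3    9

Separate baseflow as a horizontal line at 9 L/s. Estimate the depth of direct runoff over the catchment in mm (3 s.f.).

d ≈ 37.3 mm

Direct runoff: 0.0, 13.0, 38.0, 25.0, 29.0, 18.0, 0.0 L/s; ΣQ_DR = 123.0 L/s.
V = ΣQ_DR · Δt = 123.0 × 1800 s = 2.214 × 10^5 L.
Over A = 0.594 ha, depth = V / A = 37.3 mm.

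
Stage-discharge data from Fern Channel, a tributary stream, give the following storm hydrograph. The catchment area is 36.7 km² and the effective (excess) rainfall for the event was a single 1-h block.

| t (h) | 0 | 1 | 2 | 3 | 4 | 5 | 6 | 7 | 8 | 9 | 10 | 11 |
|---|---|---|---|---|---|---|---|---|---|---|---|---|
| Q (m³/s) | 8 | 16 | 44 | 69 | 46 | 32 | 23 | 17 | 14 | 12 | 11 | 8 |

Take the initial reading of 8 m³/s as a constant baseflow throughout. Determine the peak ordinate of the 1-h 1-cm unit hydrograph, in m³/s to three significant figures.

U_p ≈ 30.5 m³/s

Direct runoff: 0.0, 8.0, 36.0, 61.0, 38.0, 24.0, 15.0, 9.0, 6.0, 4.0, 3.0, 0.0 m³/s; ΣQ_DR = 204.0 m³/s, peak = 61.0 m³/s.
Runoff depth d = ΣQ_DR·Δt / A = 204.0 × 3600 / (36.7 km²) = 20.01 mm.
The 1-cm UH is the DRH scaled by (10 mm)/d, so U_p = 61.0 × 10/20.01 = 30.5 m³/s.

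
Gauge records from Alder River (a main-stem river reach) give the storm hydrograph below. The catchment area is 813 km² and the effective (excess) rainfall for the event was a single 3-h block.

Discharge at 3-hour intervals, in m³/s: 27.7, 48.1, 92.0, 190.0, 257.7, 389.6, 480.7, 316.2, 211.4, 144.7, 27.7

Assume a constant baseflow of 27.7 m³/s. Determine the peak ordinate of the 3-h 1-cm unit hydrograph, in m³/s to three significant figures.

U_p ≈ 181 m³/s

Direct runoff: 0.0, 20.4, 64.3, 162.3, 230.0, 361.9, 453.0, 288.5, 183.7, 117.0, 0.0 m³/s; ΣQ_DR = 1881 m³/s, peak = 453.0 m³/s.
Runoff depth d = ΣQ_DR·Δt / A = 1881 × 10800 / (813 km²) = 24.99 mm.
The 1-cm UH is the DRH scaled by (10 mm)/d, so U_p = 453.0 × 10/24.99 = 181 m³/s.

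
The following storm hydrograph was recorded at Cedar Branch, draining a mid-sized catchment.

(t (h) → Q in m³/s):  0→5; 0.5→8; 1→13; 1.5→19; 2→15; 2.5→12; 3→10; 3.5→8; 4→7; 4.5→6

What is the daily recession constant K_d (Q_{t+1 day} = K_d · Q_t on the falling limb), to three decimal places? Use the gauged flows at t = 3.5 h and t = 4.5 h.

Between t = 3.5 h and t = 4.5 h the flow falls from 8 to 6 m³/s over 2×0.5 h = 1 h.
Per-interval ratio K = (6/8)^(1/2) = 0.8660; K_d = K^(24/0.5) = 0.001.

K_d ≈ 0.001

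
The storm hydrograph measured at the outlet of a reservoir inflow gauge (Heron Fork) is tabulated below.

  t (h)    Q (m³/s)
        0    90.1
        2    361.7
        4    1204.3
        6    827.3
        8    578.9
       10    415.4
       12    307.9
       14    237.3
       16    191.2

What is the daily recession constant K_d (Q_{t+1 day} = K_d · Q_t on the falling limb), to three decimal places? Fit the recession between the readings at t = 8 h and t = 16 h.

K_d ≈ 0.036

Between t = 8 h and t = 16 h the flow falls from 578.9 to 191.2 m³/s over 4×2 h = 8 h.
Per-interval ratio K = (191.2/578.9)^(1/4) = 0.7581; K_d = K^(24/2) = 0.036.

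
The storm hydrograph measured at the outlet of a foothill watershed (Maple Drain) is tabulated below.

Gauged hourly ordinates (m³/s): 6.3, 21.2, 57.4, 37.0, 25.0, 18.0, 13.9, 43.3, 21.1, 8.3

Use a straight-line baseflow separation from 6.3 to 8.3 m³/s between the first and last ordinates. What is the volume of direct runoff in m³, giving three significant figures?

V ≈ 6.43 × 10^5 m³

Direct-runoff ordinates (Q − Q_b): 0.00, 14.68, 50.66, 30.03, 17.81, 10.59, 6.27, 35.44, 13.02, 0.00 m³/s.
ΣQ_DR = 178.5 m³/s.
With Δt = 1 h = 3600 s, V = ΣQ_DR · Δt = 178.5 × 3600 = 6.43 × 10^5 m³.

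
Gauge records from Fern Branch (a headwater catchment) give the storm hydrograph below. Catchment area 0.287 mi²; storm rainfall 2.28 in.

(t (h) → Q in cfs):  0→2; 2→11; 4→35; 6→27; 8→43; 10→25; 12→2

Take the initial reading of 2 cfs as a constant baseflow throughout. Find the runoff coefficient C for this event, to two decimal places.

ΣQ_DR = 131.0 cfs; V = ΣQ_DR·Δt = 9.432 × 10^5 ft³.
Runoff depth d = V / A = 1.415 in.
C = d / P = 1.415 / 2.28 = 0.62.

C ≈ 0.62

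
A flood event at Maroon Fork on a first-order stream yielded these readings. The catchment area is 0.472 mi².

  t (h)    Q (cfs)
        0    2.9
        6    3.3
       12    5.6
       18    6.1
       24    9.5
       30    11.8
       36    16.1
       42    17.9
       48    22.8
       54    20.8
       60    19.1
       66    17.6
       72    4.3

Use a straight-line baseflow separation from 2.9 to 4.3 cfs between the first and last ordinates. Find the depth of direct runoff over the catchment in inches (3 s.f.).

Direct runoff: 0.00, 0.28, 2.47, 2.85, 6.13, 8.32, 12.50, 14.18, 18.97, 16.85, 15.03, 13.42, 0.00 cfs; ΣQ_DR = 111.0 cfs.
V = ΣQ_DR · Δt = 111.0 × 21600 s = 2.398 × 10^6 ft³.
Over A = 0.472 mi², depth = V / A = 2.19 in.

d ≈ 2.19 in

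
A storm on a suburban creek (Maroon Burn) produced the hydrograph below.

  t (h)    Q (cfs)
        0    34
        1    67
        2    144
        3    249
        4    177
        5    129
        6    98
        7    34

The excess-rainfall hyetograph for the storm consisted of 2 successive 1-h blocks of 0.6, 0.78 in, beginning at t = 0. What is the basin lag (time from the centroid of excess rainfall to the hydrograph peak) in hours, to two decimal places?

Centroid of excess rainfall: t_c = Σ P_i·t̄_i / ΣP_i = 1.0652 h (block centres at 0.5, 1.5 h).
Hydrograph peak occurs at t = 3 h, so basin lag t_L = 3 − 1.0652 = 1.93 h.

t_L ≈ 1.93 h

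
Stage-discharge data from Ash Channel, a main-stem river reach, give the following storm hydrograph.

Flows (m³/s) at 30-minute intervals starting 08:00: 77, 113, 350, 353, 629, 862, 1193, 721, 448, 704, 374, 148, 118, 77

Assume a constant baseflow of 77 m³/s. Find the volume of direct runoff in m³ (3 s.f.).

V ≈ 9.16 × 10^6 m³

Direct-runoff ordinates (Q − Q_b): 0.0, 36.0, 273.0, 276.0, 552.0, 785.0, 1116.0, 644.0, 371.0, 627.0, 297.0, 71.0, 41.0, 0.0 m³/s.
ΣQ_DR = 5089 m³/s.
With Δt = 0.5 h = 1800 s, V = ΣQ_DR · Δt = 5089 × 1800 = 9.16 × 10^6 m³.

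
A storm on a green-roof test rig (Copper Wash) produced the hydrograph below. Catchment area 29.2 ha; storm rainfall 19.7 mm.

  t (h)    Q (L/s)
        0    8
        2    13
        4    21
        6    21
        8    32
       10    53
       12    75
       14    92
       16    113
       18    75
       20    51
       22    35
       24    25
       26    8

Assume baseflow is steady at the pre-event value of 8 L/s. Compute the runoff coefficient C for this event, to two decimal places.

ΣQ_DR = 510.0 L/s; V = ΣQ_DR·Δt = 3.672 × 10^6 L.
Runoff depth d = V / A = 12.58 mm.
C = d / P = 12.58 / 19.7 = 0.64.

C ≈ 0.64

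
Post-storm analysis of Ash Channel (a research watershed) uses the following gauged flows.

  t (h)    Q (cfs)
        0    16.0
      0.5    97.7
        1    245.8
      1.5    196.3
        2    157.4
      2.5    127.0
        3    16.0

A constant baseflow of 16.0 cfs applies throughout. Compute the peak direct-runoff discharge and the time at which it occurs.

Q_p = 229.8 cfs at t = 1 h

Subtracting baseflow gives direct-runoff ordinates: 0.0, 81.7, 229.8, 180.3, 141.4, 111.0, 0.0 cfs.
The maximum is 229.8 cfs, occurring at the reading for t = 1 h.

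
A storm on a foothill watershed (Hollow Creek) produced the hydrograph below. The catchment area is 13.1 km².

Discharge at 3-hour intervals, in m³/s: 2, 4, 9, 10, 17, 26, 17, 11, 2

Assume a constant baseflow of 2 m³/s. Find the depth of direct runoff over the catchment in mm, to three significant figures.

Direct runoff: 0.0, 2.0, 7.0, 8.0, 15.0, 24.0, 15.0, 9.0, 0.0 m³/s; ΣQ_DR = 80.00 m³/s.
V = ΣQ_DR · Δt = 80.00 × 10800 s = 8.640 × 10^5 m³.
Over A = 13.1 km², depth = V / A = 66.0 mm.

d ≈ 66.0 mm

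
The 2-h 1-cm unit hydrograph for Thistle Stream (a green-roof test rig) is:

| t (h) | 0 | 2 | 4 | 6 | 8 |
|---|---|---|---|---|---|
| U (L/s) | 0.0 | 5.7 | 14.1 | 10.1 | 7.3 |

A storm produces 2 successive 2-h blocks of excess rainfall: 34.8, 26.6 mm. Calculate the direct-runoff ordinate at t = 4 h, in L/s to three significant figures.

Q ≈ 64.2 L/s

By discrete convolution, Q_j = Σ (P_i / 10 mm) · U_{j−i}.
At t = 4 h (j=2): Q = (34.8/10)·14.1 + (26.6/10)·5.7 = 64.2 L/s.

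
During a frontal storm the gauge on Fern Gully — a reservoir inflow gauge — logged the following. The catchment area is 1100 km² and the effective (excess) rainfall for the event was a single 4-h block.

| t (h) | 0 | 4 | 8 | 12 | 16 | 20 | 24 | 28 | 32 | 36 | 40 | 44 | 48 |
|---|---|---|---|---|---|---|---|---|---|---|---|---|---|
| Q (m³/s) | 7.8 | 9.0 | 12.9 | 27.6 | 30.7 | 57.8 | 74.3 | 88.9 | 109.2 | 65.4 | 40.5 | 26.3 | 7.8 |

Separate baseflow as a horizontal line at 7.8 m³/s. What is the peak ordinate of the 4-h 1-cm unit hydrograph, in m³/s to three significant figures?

U_p ≈ 170 m³/s

Direct runoff: 0.0, 1.2, 5.1, 19.8, 22.9, 50.0, 66.5, 81.1, 101.4, 57.6, 32.7, 18.5, 0.0 m³/s; ΣQ_DR = 456.8 m³/s, peak = 101.4 m³/s.
Runoff depth d = ΣQ_DR·Δt / A = 456.8 × 14400 / (1100 km²) = 5.980 mm.
The 1-cm UH is the DRH scaled by (10 mm)/d, so U_p = 101.4 × 10/5.980 = 170 m³/s.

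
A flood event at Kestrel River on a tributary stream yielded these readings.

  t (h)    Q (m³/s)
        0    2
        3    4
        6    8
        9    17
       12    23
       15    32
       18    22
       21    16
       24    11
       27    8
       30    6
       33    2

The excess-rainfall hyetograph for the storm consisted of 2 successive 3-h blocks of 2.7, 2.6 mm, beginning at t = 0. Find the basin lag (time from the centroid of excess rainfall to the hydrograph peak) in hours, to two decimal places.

Centroid of excess rainfall: t_c = Σ P_i·t̄_i / ΣP_i = 2.9717 h (block centres at 1.5, 4.5 h).
Hydrograph peak occurs at t = 15 h, so basin lag t_L = 15 − 2.9717 = 12.03 h.

t_L ≈ 12.03 h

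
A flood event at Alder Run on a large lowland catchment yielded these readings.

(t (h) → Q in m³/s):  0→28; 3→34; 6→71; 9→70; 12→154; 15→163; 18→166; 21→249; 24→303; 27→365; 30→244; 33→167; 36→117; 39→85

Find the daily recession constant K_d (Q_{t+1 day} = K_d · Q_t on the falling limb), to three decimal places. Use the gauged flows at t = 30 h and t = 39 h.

Between t = 30 h and t = 39 h the flow falls from 244 to 85 m³/s over 3×3 h = 9 h.
Per-interval ratio K = (85/244)^(1/3) = 0.7036; K_d = K^(24/3) = 0.060.

K_d ≈ 0.060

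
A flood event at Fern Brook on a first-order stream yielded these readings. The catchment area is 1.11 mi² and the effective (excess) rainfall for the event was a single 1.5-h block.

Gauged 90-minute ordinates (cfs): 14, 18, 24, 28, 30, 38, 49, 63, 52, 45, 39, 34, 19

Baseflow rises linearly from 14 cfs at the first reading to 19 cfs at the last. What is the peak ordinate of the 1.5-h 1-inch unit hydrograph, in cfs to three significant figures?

Direct runoff: 0.00, 3.58, 9.17, 12.75, 14.33, 21.92, 32.50, 46.08, 34.67, 27.25, 20.83, 15.42, 0.00 cfs; ΣQ_DR = 238.5 cfs, peak = 46.08 cfs.
Runoff depth d = ΣQ_DR·Δt / A = 238.5 × 5400 / (1.11 mi²) = 0.4994 in.
The 1-inch UH is the DRH scaled by (1 in)/d, so U_p = 46.08 × 1/0.4994 = 92.3 cfs.

U_p ≈ 92.3 cfs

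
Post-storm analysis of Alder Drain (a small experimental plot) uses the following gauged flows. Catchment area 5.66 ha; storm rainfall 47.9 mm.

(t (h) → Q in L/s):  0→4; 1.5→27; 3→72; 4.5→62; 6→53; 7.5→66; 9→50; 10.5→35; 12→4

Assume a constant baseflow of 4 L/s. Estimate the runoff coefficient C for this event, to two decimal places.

C ≈ 0.67

ΣQ_DR = 337.0 L/s; V = ΣQ_DR·Δt = 1.820 × 10^6 L.
Runoff depth d = V / A = 32.15 mm.
C = d / P = 32.15 / 47.9 = 0.67.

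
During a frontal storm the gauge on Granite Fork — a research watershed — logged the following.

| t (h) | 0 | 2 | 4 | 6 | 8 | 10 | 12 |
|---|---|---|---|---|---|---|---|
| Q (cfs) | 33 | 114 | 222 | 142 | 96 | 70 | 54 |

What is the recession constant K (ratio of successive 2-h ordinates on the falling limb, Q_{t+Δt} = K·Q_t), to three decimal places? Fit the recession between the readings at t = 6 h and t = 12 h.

K ≈ 0.724

Using the recession-limb readings at t = 6 h and t = 12 h: Q falls from 142 to 54 cfs over 3 intervals.
K = (Q₂/Q₁)^(1/3) = (54/142)^(1/3) = 0.724.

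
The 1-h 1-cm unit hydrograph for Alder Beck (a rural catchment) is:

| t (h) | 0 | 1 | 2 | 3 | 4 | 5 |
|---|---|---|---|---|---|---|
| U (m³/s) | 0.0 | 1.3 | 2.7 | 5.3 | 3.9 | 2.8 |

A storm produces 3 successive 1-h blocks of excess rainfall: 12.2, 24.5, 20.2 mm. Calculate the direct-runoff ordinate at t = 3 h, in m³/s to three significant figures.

By discrete convolution, Q_j = Σ (P_i / 10 mm) · U_{j−i}.
At t = 3 h (j=3): Q = (12.2/10)·5.3 + (24.5/10)·2.7 + (20.2/10)·1.3 = 15.7 m³/s.

Q ≈ 15.7 m³/s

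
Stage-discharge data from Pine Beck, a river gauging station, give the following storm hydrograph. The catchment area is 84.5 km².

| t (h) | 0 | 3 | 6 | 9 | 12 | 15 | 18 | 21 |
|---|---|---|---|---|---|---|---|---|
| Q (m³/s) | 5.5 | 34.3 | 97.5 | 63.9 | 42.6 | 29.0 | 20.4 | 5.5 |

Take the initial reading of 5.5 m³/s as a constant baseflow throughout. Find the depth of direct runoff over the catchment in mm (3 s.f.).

d ≈ 32.6 mm

Direct runoff: 0.0, 28.8, 92.0, 58.4, 37.1, 23.5, 14.9, 0.0 m³/s; ΣQ_DR = 254.7 m³/s.
V = ΣQ_DR · Δt = 254.7 × 10800 s = 2.751 × 10^6 m³.
Over A = 84.5 km², depth = V / A = 32.6 mm.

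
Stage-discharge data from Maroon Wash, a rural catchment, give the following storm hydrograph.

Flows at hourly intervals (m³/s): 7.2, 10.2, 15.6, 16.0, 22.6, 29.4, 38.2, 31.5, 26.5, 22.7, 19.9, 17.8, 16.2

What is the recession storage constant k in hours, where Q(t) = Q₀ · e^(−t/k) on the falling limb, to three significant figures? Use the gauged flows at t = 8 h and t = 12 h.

On the falling limb, Q drops from 26.5 to 16.2 m³/s between t = 8 h and t = 12 h (Δt = 4 h).
k = −Δt / ln(Q₂/Q₁) = −4 / ln(16.2/26.5) = 8.13 h.

k ≈ 8.13 h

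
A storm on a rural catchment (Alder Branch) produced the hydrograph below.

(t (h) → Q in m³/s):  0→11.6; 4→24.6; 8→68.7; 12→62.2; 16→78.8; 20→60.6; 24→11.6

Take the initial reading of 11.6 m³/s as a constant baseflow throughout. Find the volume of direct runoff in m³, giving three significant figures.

Direct-runoff ordinates (Q − Q_b): 0.0, 13.0, 57.1, 50.6, 67.2, 49.0, 0.0 m³/s.
ΣQ_DR = 236.9 m³/s.
With Δt = 4 h = 14400 s, V = ΣQ_DR · Δt = 236.9 × 14400 = 3.41 × 10^6 m³.

V ≈ 3.41 × 10^6 m³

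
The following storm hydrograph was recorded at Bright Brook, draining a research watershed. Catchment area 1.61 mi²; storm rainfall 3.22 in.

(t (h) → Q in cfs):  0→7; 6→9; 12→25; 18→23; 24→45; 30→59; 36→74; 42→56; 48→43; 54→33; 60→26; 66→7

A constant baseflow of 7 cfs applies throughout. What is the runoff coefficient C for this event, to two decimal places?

C ≈ 0.58

ΣQ_DR = 323.0 cfs; V = ΣQ_DR·Δt = 6.977 × 10^6 ft³.
Runoff depth d = V / A = 1.865 in.
C = d / P = 1.865 / 3.22 = 0.58.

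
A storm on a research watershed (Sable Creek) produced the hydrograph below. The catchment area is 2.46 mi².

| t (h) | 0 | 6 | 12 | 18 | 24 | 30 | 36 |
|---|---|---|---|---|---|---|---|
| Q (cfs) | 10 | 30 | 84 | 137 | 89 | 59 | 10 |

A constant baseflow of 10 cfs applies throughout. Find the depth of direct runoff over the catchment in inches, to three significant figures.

Direct runoff: 0.0, 20.0, 74.0, 127.0, 79.0, 49.0, 0.0 cfs; ΣQ_DR = 349.0 cfs.
V = ΣQ_DR · Δt = 349.0 × 21600 s = 7.538 × 10^6 ft³.
Over A = 2.46 mi², depth = V / A = 1.32 in.

d ≈ 1.32 in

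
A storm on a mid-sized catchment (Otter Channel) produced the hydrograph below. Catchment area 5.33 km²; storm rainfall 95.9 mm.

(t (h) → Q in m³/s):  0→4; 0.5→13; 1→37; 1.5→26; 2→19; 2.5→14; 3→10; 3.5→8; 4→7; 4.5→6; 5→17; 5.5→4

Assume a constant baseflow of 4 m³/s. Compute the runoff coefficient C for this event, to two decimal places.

ΣQ_DR = 117.0 m³/s; V = ΣQ_DR·Δt = 2.106 × 10^5 m³.
Runoff depth d = V / A = 39.51 mm.
C = d / P = 39.51 / 95.9 = 0.41.

C ≈ 0.41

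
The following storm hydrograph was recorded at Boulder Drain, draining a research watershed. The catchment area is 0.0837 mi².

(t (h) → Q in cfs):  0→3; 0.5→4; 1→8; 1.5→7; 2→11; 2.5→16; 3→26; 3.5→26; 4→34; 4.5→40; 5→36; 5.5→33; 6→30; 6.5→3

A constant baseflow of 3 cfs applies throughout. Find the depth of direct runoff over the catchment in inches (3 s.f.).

d ≈ 2.18 in

Direct runoff: 0.0, 1.0, 5.0, 4.0, 8.0, 13.0, 23.0, 23.0, 31.0, 37.0, 33.0, 30.0, 27.0, 0.0 cfs; ΣQ_DR = 235.0 cfs.
V = ΣQ_DR · Δt = 235.0 × 1800 s = 4.230 × 10^5 ft³.
Over A = 0.0837 mi², depth = V / A = 2.18 in.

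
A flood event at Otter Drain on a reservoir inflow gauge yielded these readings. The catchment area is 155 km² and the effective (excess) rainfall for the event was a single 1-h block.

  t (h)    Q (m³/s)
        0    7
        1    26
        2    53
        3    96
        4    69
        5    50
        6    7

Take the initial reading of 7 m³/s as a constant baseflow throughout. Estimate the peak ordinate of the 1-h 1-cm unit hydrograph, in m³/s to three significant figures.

U_p ≈ 148 m³/s

Direct runoff: 0.0, 19.0, 46.0, 89.0, 62.0, 43.0, 0.0 m³/s; ΣQ_DR = 259.0 m³/s, peak = 89.0 m³/s.
Runoff depth d = ΣQ_DR·Δt / A = 259.0 × 3600 / (155 km²) = 6.015 mm.
The 1-cm UH is the DRH scaled by (10 mm)/d, so U_p = 89.0 × 10/6.015 = 148 m³/s.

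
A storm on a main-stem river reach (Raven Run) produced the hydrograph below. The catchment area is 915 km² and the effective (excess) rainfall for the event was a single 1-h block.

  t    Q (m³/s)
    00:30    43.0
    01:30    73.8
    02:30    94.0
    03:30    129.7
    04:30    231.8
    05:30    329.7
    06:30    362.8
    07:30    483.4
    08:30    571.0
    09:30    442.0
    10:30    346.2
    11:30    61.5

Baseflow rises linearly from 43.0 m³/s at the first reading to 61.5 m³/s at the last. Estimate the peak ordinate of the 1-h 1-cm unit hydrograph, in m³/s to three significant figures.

Direct runoff: 0.00, 29.12, 47.64, 81.65, 182.07, 278.29, 309.71, 428.63, 514.55, 383.86, 286.38, 0.00 m³/s; ΣQ_DR = 2542 m³/s, peak = 514.55 m³/s.
Runoff depth d = ΣQ_DR·Δt / A = 2542 × 3600 / (915 km²) = 10.00 mm.
The 1-cm UH is the DRH scaled by (10 mm)/d, so U_p = 514.55 × 10/10.00 = 514 m³/s.

U_p ≈ 514 m³/s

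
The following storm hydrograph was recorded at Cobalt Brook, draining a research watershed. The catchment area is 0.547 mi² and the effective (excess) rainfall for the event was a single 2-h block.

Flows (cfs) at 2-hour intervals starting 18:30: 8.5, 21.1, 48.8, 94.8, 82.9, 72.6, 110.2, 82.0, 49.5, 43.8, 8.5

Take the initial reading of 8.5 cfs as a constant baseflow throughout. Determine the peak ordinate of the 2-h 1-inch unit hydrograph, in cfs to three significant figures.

U_p ≈ 33.9 cfs

Direct runoff: 0.0, 12.6, 40.3, 86.3, 74.4, 64.1, 101.7, 73.5, 41.0, 35.3, 0.0 cfs; ΣQ_DR = 529.2 cfs, peak = 101.7 cfs.
Runoff depth d = ΣQ_DR·Δt / A = 529.2 × 7200 / (0.547 mi²) = 2.998 in.
The 1-inch UH is the DRH scaled by (1 in)/d, so U_p = 101.7 × 1/2.998 = 33.9 cfs.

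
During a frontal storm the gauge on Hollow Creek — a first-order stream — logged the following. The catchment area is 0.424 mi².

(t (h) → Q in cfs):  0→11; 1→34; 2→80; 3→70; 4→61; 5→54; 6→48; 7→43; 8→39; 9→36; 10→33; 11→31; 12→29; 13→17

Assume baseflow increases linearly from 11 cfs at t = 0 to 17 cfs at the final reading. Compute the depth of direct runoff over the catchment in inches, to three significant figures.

Direct runoff: 0.00, 22.54, 68.08, 57.62, 48.15, 40.69, 34.23, 28.77, 24.31, 20.85, 17.38, 14.92, 12.46, 0.00 cfs; ΣQ_DR = 390.0 cfs.
V = ΣQ_DR · Δt = 390.0 × 3600 s = 1.404 × 10^6 ft³.
Over A = 0.424 mi², depth = V / A = 1.43 in.

d ≈ 1.43 in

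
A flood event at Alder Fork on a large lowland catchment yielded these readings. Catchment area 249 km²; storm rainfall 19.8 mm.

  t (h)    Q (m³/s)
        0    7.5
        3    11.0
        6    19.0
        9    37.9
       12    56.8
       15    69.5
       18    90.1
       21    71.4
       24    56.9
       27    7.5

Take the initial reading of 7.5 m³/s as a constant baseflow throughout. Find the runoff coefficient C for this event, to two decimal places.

C ≈ 0.77

ΣQ_DR = 352.6 m³/s; V = ΣQ_DR·Δt = 3.808 × 10^6 m³.
Runoff depth d = V / A = 15.29 mm.
C = d / P = 15.29 / 19.8 = 0.77.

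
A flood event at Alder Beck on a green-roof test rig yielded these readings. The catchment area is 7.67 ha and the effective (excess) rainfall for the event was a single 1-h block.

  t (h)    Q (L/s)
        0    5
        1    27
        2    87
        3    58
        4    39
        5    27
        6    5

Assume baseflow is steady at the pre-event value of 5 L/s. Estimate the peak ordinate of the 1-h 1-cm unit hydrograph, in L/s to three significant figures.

U_p ≈ 82.0 L/s

Direct runoff: 0.0, 22.0, 82.0, 53.0, 34.0, 22.0, 0.0 L/s; ΣQ_DR = 213.0 L/s, peak = 82.0 L/s.
Runoff depth d = ΣQ_DR·Δt / A = 213.0 × 3600 / (7.67 ha) = 9.997 mm.
The 1-cm UH is the DRH scaled by (10 mm)/d, so U_p = 82.0 × 10/9.997 = 82.0 L/s.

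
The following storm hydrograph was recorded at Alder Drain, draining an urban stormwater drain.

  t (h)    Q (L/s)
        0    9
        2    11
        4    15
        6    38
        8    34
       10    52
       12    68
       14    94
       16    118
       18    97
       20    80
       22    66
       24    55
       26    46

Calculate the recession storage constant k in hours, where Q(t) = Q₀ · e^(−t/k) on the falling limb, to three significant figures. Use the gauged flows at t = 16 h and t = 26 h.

k ≈ 10.6 h

On the falling limb, Q drops from 118 to 46 L/s between t = 16 h and t = 26 h (Δt = 10 h).
k = −Δt / ln(Q₂/Q₁) = −10 / ln(46/118) = 10.6 h.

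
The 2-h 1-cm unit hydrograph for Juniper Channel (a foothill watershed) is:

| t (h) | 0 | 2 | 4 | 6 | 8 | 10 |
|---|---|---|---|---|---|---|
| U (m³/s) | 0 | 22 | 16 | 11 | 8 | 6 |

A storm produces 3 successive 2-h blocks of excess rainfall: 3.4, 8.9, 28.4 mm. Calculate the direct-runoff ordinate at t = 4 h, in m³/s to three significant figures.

By discrete convolution, Q_j = Σ (P_i / 10 mm) · U_{j−i}.
At t = 4 h (j=2): Q = (3.4/10)·16 + (8.9/10)·22 + (28.4/10)·0 = 25.0 m³/s.

Q ≈ 25.0 m³/s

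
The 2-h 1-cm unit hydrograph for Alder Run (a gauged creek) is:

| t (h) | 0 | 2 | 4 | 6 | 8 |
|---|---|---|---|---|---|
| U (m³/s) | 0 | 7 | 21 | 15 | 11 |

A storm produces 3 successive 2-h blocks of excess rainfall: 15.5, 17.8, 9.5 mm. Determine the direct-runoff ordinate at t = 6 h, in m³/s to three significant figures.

By discrete convolution, Q_j = Σ (P_i / 10 mm) · U_{j−i}.
At t = 6 h (j=3): Q = (15.5/10)·15 + (17.8/10)·21 + (9.5/10)·7 = 67.3 m³/s.

Q ≈ 67.3 m³/s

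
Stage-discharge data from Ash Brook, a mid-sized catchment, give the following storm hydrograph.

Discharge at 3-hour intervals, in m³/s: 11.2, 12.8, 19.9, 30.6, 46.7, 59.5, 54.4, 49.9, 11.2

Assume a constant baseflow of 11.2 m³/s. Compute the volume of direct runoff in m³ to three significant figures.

Direct-runoff ordinates (Q − Q_b): 0.0, 1.6, 8.7, 19.4, 35.5, 48.3, 43.2, 38.7, 0.0 m³/s.
ΣQ_DR = 195.4 m³/s.
With Δt = 3 h = 10800 s, V = ΣQ_DR · Δt = 195.4 × 10800 = 2.11 × 10^6 m³.

V ≈ 2.11 × 10^6 m³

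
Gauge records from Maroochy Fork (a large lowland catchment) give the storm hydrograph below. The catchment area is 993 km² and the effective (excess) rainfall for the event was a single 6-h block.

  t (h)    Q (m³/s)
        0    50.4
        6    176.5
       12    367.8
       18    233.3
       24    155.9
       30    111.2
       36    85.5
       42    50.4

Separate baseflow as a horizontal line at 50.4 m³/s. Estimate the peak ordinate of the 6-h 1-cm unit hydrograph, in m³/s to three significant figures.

Direct runoff: 0.0, 126.1, 317.4, 182.9, 105.5, 60.8, 35.1, 0.0 m³/s; ΣQ_DR = 827.8 m³/s, peak = 317.4 m³/s.
Runoff depth d = ΣQ_DR·Δt / A = 827.8 × 21600 / (993 km²) = 18.01 mm.
The 1-cm UH is the DRH scaled by (10 mm)/d, so U_p = 317.4 × 10/18.01 = 176 m³/s.

U_p ≈ 176 m³/s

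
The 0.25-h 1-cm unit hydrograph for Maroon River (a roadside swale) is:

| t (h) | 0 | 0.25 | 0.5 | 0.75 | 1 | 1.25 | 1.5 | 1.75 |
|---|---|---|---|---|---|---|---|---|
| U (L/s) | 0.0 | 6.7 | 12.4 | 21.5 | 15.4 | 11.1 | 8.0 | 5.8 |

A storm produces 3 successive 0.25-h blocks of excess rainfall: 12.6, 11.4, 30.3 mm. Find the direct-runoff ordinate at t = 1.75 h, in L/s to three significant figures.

Q ≈ 50.1 L/s

By discrete convolution, Q_j = Σ (P_i / 10 mm) · U_{j−i}.
At t = 1.75 h (j=7): Q = (12.6/10)·5.8 + (11.4/10)·8.0 + (30.3/10)·11.1 = 50.1 L/s.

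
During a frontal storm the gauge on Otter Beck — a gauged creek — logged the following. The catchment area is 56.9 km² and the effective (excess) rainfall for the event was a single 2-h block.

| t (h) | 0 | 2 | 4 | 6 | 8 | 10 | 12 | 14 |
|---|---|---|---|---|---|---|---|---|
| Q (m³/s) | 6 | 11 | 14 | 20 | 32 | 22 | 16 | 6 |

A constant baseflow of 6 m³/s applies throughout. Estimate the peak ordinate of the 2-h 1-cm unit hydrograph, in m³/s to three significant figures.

Direct runoff: 0.0, 5.0, 8.0, 14.0, 26.0, 16.0, 10.0, 0.0 m³/s; ΣQ_DR = 79.00 m³/s, peak = 26.0 m³/s.
Runoff depth d = ΣQ_DR·Δt / A = 79.00 × 7200 / (56.9 km²) = 9.996 mm.
The 1-cm UH is the DRH scaled by (10 mm)/d, so U_p = 26.0 × 10/9.996 = 26.0 m³/s.

U_p ≈ 26.0 m³/s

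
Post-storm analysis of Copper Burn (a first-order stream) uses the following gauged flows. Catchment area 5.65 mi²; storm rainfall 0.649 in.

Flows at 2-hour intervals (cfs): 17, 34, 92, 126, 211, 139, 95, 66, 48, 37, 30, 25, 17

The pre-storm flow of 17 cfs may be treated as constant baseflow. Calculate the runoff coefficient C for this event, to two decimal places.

C ≈ 0.61

ΣQ_DR = 716.0 cfs; V = ΣQ_DR·Δt = 5.155 × 10^6 ft³.
Runoff depth d = V / A = 0.3927 in.
C = d / P = 0.3927 / 0.649 = 0.61.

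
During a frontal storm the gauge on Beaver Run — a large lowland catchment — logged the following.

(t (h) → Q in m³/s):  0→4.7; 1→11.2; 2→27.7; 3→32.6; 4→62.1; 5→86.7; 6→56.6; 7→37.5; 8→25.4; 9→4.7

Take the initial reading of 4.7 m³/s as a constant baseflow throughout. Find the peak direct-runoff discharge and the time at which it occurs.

Q_p = 82.0 m³/s at t = 5 h

Subtracting baseflow gives direct-runoff ordinates: 0.0, 6.5, 23.0, 27.9, 57.4, 82.0, 51.9, 32.8, 20.7, 0.0 m³/s.
The maximum is 82.0 m³/s, occurring at the reading for t = 5 h.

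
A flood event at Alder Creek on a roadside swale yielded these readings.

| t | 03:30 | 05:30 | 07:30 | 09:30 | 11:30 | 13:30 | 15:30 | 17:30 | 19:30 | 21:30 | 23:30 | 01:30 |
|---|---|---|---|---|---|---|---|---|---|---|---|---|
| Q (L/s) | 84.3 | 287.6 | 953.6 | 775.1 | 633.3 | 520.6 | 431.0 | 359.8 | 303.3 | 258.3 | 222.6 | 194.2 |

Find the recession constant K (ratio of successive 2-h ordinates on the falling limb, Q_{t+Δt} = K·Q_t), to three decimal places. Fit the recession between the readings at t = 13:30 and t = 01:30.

Using the recession-limb readings at t = 13:30 and t = 01:30: Q falls from 520.6 to 194.2 L/s over 6 intervals.
K = (Q₂/Q₁)^(1/6) = (194.2/520.6)^(1/6) = 0.848.

K ≈ 0.848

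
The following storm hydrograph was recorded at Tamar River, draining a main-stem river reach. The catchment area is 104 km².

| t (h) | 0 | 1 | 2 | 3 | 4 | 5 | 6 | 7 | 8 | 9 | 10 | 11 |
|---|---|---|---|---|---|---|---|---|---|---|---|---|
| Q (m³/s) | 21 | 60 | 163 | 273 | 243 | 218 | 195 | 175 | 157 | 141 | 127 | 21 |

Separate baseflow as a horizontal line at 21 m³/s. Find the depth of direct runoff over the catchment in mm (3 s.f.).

d ≈ 53.4 mm

Direct runoff: 0.0, 39.0, 142.0, 252.0, 222.0, 197.0, 174.0, 154.0, 136.0, 120.0, 106.0, 0.0 m³/s; ΣQ_DR = 1542 m³/s.
V = ΣQ_DR · Δt = 1542 × 3600 s = 5.551 × 10^6 m³.
Over A = 104 km², depth = V / A = 53.4 mm.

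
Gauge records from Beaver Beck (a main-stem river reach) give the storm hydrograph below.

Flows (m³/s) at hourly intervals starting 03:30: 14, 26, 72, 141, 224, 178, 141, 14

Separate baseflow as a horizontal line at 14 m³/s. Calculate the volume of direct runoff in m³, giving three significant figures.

Direct-runoff ordinates (Q − Q_b): 0.0, 12.0, 58.0, 127.0, 210.0, 164.0, 127.0, 0.0 m³/s.
ΣQ_DR = 698.0 m³/s.
With Δt = 1 h = 3600 s, V = ΣQ_DR · Δt = 698.0 × 3600 = 2.51 × 10^6 m³.

V ≈ 2.51 × 10^6 m³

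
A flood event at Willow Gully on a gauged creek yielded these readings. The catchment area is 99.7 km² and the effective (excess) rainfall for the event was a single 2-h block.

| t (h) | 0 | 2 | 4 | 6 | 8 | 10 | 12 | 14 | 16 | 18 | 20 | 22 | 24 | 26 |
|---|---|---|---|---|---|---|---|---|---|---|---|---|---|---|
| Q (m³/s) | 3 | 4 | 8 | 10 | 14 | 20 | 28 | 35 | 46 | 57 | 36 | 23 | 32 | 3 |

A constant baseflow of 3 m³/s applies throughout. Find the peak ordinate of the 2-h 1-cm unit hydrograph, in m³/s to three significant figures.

Direct runoff: 0.0, 1.0, 5.0, 7.0, 11.0, 17.0, 25.0, 32.0, 43.0, 54.0, 33.0, 20.0, 29.0, 0.0 m³/s; ΣQ_DR = 277.0 m³/s, peak = 54.0 m³/s.
Runoff depth d = ΣQ_DR·Δt / A = 277.0 × 7200 / (99.7 km²) = 20.00 mm.
The 1-cm UH is the DRH scaled by (10 mm)/d, so U_p = 54.0 × 10/20.00 = 27.0 m³/s.

U_p ≈ 27.0 m³/s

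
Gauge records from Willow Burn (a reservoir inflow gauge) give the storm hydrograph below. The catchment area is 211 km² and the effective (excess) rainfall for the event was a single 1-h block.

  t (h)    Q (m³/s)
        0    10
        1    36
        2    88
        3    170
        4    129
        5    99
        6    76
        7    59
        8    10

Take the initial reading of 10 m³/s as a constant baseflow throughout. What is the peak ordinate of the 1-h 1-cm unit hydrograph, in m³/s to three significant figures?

Direct runoff: 0.0, 26.0, 78.0, 160.0, 119.0, 89.0, 66.0, 49.0, 0.0 m³/s; ΣQ_DR = 587.0 m³/s, peak = 160.0 m³/s.
Runoff depth d = ΣQ_DR·Δt / A = 587.0 × 3600 / (211 km²) = 10.02 mm.
The 1-cm UH is the DRH scaled by (10 mm)/d, so U_p = 160.0 × 10/10.02 = 160 m³/s.

U_p ≈ 160 m³/s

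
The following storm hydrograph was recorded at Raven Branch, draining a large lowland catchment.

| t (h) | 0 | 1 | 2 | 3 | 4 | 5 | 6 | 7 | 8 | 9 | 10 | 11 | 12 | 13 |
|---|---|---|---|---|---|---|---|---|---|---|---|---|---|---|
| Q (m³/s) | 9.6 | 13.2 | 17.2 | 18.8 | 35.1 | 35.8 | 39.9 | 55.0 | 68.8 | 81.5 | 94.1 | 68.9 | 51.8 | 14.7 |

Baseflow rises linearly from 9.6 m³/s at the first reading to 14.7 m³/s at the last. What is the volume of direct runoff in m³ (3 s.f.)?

V ≈ 1.56 × 10^6 m³

Direct-runoff ordinates (Q − Q_b): 0.00, 3.21, 6.82, 8.02, 23.93, 24.24, 27.95, 42.65, 56.06, 68.37, 80.58, 54.98, 37.49, 0.00 m³/s.
ΣQ_DR = 434.3 m³/s.
With Δt = 1 h = 3600 s, V = ΣQ_DR · Δt = 434.3 × 3600 = 1.56 × 10^6 m³.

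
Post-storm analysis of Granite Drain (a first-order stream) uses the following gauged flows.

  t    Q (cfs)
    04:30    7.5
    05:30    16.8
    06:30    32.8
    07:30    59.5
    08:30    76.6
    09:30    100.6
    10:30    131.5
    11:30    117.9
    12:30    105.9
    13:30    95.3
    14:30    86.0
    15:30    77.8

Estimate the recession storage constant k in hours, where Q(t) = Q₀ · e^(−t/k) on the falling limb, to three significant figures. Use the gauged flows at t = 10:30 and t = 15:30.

k ≈ 9.53 h

On the falling limb, Q drops from 131.5 to 77.8 cfs between t = 10:30 and t = 15:30 (Δt = 5 h).
k = −Δt / ln(Q₂/Q₁) = −5 / ln(77.8/131.5) = 9.53 h.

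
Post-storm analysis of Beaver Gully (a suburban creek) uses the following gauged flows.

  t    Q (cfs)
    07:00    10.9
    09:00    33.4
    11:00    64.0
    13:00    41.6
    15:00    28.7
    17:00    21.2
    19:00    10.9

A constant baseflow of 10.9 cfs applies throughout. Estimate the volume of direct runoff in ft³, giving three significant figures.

Direct-runoff ordinates (Q − Q_b): 0.0, 22.5, 53.1, 30.7, 17.8, 10.3, 0.0 cfs.
ΣQ_DR = 134.4 cfs.
With Δt = 2 h = 7200 s, V = ΣQ_DR · Δt = 134.4 × 7200 = 9.68 × 10^5 ft³.

V ≈ 9.68 × 10^5 ft³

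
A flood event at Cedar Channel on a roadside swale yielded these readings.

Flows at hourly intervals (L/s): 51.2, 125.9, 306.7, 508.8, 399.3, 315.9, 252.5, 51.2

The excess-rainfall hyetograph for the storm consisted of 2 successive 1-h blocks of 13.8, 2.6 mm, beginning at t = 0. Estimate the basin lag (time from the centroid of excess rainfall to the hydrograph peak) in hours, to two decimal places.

Centroid of excess rainfall: t_c = Σ P_i·t̄_i / ΣP_i = 0.6585 h (block centres at 0.5, 1.5 h).
Hydrograph peak occurs at t = 3 h, so basin lag t_L = 3 − 0.6585 = 2.34 h.

t_L ≈ 2.34 h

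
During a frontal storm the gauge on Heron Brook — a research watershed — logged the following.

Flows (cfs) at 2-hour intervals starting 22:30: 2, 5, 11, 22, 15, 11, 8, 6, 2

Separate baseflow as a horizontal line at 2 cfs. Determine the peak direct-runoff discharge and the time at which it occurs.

Q_p = 20.0 cfs at t = 04:30

Subtracting baseflow gives direct-runoff ordinates: 0.0, 3.0, 9.0, 20.0, 13.0, 9.0, 6.0, 4.0, 0.0 cfs.
The maximum is 20.0 cfs, occurring at the reading for t = 04:30.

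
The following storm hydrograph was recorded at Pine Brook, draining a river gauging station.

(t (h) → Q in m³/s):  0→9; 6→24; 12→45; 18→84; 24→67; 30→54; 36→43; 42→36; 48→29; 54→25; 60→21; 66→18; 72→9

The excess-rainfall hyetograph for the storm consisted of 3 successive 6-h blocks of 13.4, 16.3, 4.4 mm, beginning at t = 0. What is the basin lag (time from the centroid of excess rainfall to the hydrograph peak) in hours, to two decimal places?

t_L ≈ 10.58 h

Centroid of excess rainfall: t_c = Σ P_i·t̄_i / ΣP_i = 7.4164 h (block centres at 3, 9, 15 h).
Hydrograph peak occurs at t = 18 h, so basin lag t_L = 18 − 7.4164 = 10.58 h.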